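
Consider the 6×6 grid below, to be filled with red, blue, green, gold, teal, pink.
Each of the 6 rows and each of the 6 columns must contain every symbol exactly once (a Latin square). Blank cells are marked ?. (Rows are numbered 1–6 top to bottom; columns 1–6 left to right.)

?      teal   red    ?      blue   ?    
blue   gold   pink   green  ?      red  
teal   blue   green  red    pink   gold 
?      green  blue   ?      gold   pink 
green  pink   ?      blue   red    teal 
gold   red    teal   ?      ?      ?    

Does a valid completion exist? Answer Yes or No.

No row or column among the givens repeats a symbol, and propagating forced cells runs into no contradiction.
One valid completion exists (for instance, pink teal red gold blue green / blue gold pink green teal red / teal blue green red pink gold / red green blue teal gold pink / green pink gold blue red teal / gold red teal pink green blue).

Yes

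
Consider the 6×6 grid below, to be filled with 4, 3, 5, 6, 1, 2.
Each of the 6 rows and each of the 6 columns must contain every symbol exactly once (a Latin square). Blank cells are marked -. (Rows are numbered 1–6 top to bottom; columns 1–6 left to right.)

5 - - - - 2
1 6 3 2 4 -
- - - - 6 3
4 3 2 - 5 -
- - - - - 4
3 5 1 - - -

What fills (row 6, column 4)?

Row 2, column 6: row 2 has {4, 3, 6, 1, 2} and column 6 has {4, 3, 2}, leaving only 5.
Row 3, column 1: row 3 has {3, 6} and column 1 has {4, 3, 5, 1}, leaving only 2.
Row 5, column 1: row 5 has {4} and column 1 has {4, 3, 5, 1, 2}, leaving only 6.
Row 5, column 3: row 5 has {4, 6} and column 3 has {3, 1, 2}, leaving only 5.
Row 3, column 3: row 3 has {3, 6, 2} and column 3 has {3, 5, 1, 2}, leaving only 4.
Row 1, column 3: row 1 has {5, 2} and column 3 has {4, 3, 5, 1, 2}, leaving only 6.
Row 3, column 2: row 3 has {4, 3, 6, 2} and column 2 has {3, 5, 6}, leaving only 1.
Row 1, column 2: row 1 has {5, 6, 2} and column 2 has {3, 5, 6, 1}, leaving only 4.
Row 3, column 4: row 3 has {4, 3, 6, 1, 2} and column 4 has {2}, leaving only 5.
Row 5, column 2: row 5 has {4, 5, 6} and column 2 has {4, 3, 5, 6, 1}, leaving only 2.
Row 6, column 5: row 6 has {3, 5, 1} and column 5 has {4, 5, 6}, leaving only 2.
Row 6, column 6: row 6 has {3, 5, 1, 2} and column 6 has {4, 3, 5, 2}, leaving only 6.
Row 6 already has {3, 5, 6, 1, 2} and column 4 already has {5, 2}, so row 6, column 4 must be 4.

4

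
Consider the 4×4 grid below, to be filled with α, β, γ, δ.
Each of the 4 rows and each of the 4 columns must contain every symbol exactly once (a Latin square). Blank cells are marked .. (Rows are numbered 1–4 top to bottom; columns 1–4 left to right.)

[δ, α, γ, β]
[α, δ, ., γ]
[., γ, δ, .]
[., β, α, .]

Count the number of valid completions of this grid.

1

Row 2, column 3: eliminating its row and column leaves {β}.
Row 3, column 1: eliminating its row and column leaves {β}.
Row 3, column 4: eliminating its row and column leaves {α}.
Row 4, column 1: eliminating its row and column leaves {γ}.
Row 4, column 4: eliminating its row and column leaves {δ}.
Only one assignment across all blanks avoids any row or column repeat, giving 1 completion.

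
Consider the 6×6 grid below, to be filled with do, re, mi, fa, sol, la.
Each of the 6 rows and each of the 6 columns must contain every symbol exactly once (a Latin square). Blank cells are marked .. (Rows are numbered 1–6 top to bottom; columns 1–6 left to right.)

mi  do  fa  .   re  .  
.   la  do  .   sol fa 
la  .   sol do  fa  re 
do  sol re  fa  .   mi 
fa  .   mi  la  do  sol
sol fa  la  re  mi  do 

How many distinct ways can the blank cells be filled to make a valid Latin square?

1

Row 1, column 4: eliminating its row and column leaves {sol}.
Row 1, column 6: eliminating its row and column leaves {la}.
Row 2, column 1: eliminating its row and column leaves {re}.
Row 2, column 4: eliminating its row and column leaves {mi}.
Row 3, column 2: eliminating its row and column leaves {mi}.
Row 4, column 5: eliminating its row and column leaves {la}.
Row 5, column 2: eliminating its row and column leaves {re}.
Only one assignment across all blanks avoids any row or column repeat, giving 1 completion.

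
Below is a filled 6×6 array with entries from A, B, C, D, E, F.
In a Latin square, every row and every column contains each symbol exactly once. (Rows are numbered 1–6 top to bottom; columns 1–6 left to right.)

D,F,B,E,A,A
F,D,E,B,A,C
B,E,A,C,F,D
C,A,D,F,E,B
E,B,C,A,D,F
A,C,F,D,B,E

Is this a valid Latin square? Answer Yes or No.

No

Row 1 contains A twice (at columns 5 and 6), so it is not a permutation.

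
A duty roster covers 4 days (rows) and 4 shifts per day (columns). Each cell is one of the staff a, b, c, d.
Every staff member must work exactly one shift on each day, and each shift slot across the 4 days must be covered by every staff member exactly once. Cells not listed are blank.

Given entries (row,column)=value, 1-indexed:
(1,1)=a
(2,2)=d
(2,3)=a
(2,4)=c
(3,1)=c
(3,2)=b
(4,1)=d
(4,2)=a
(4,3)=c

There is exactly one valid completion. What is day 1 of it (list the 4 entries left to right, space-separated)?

a c b d

Day 1, shift 2: day 1 has {a} and shift 2 has {a, b, d}, leaving only c.
Day 2, shift 1: day 2 has {a, c, d} and shift 1 has {a, c, d}, leaving only b.
Day 3, shift 3: day 3 has {b, c} and shift 3 has {a, c}, leaving only d.
Day 1, shift 3: day 1 has {a, c} and shift 3 has {a, c, d}, leaving only b.
Day 1, shift 4: day 1 has {a, b, c} and shift 4 has {c}, leaving only d.
So day 1 reads: a c b d.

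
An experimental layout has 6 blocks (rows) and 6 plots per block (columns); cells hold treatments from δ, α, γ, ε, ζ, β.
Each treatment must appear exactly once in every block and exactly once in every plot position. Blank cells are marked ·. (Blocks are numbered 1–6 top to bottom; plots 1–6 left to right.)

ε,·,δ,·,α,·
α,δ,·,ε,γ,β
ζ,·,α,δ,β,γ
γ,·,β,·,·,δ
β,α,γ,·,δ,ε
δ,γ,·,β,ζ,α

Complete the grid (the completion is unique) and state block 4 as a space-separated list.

γ ζ β α ε δ

Block 4, plot 5: block 4 has {δ, γ, β} and plot 5 has {δ, α, γ, ζ, β}, leaving only ε.
Block 4, plot 2: block 4 has {δ, γ, ε, β} and plot 2 has {δ, α, γ}, leaving only ζ.
Block 4, plot 4: block 4 has {δ, γ, ε, ζ, β} and plot 4 has {δ, ε, β}, leaving only α.
So block 4 reads: γ ζ β α ε δ.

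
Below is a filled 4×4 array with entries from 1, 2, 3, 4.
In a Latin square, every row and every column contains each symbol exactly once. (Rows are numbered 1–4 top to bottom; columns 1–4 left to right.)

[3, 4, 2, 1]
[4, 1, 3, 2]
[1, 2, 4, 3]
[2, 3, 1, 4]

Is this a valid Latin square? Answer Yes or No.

Yes

Each row is a permutation of the 4 symbols, and so is each column.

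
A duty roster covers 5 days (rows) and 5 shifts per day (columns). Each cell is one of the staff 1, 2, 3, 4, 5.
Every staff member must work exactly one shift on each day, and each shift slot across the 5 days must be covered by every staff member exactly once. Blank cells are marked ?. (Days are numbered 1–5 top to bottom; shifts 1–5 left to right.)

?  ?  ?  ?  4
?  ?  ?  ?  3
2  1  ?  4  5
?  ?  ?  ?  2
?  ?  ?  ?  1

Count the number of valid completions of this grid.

Day 1, shift 1: eliminating its day and shift leaves {1, 3, 5}.
Day 1, shift 2: eliminating its day and shift leaves {2, 3, 5}.
Day 1, shift 3: eliminating its day and shift leaves {1, 2, 3, 5}.
Day 1, shift 4: eliminating its day and shift leaves {1, 2, 3, 5}.
Day 2, shift 1: eliminating its day and shift leaves {1, 4, 5}.
Day 2, shift 2: eliminating its day and shift leaves {2, 4, 5}.
Day 2, shift 3: eliminating its day and shift leaves {1, 2, 4, 5}.
Day 2, shift 4: eliminating its day and shift leaves {1, 2, 5}.
Day 3, shift 3: eliminating its day and shift leaves {3}.
Day 4, shift 1: eliminating its day and shift leaves {1, 3, 4, 5}.
Day 4, shift 2: eliminating its day and shift leaves {3, 4, 5}.
Day 4, shift 3: eliminating its day and shift leaves {1, 3, 4, 5}.
Day 4, shift 4: eliminating its day and shift leaves {1, 3, 5}.
Day 5, shift 1: eliminating its day and shift leaves {3, 4, 5}.
Day 5, shift 2: eliminating its day and shift leaves {2, 3, 4, 5}.
Day 5, shift 3: eliminating its day and shift leaves {2, 3, 4, 5}.
Day 5, shift 4: eliminating its day and shift leaves {2, 3, 5}.
Enumerating the assignments across these blanks that avoid any day or shift repeat gives 56 completions.

56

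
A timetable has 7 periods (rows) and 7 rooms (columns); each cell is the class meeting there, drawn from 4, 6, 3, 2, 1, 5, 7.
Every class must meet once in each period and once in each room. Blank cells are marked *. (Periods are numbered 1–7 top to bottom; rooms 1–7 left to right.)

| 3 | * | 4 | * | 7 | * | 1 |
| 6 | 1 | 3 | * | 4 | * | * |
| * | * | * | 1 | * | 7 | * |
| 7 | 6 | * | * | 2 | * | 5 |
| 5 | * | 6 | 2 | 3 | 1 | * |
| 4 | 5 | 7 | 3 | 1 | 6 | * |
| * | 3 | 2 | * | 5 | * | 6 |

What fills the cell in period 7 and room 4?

Period 1, room 2: period 1 has {4, 3, 1, 7} and room 2 has {6, 3, 1, 5}, leaving only 2.
Period 1, room 6: period 1 has {4, 3, 2, 1, 7} and room 6 has {6, 1, 7}, leaving only 5.
Period 1, room 4: period 1 has {4, 3, 2, 1, 5, 7} and room 4 has {3, 2, 1}, leaving only 6.
Period 2, room 6: period 2 has {4, 6, 3, 1} and room 6 has {6, 1, 5, 7}, leaving only 2.
Period 2, room 7: period 2 has {4, 6, 3, 2, 1} and room 7 has {6, 1, 5}, leaving only 7.
Period 2, room 4: period 2 has {4, 6, 3, 2, 1, 7} and room 4 has {6, 3, 2, 1}, leaving only 5.
Period 3, room 1: period 3 has {1, 7} and room 1 has {4, 6, 3, 5, 7}, leaving only 2.
Period 3, room 2: period 3 has {2, 1, 7} and room 2 has {6, 3, 2, 1, 5}, leaving only 4.
Period 3, room 3: period 3 has {4, 2, 1, 7} and room 3 has {4, 6, 3, 2, 7}, leaving only 5.
Period 3, room 5: period 3 has {4, 2, 1, 5, 7} and room 5 has {4, 3, 2, 1, 5, 7}, leaving only 6.
Period 3, room 7: period 3 has {4, 6, 2, 1, 5, 7} and room 7 has {6, 1, 5, 7}, leaving only 3.
Period 4, room 3: period 4 has {6, 2, 5, 7} and room 3 has {4, 6, 3, 2, 5, 7}, leaving only 1.
Period 4, room 4: period 4 has {6, 2, 1, 5, 7} and room 4 has {6, 3, 2, 1, 5}, leaving only 4.
Period 7 already has {6, 3, 2, 5} and room 4 already has {4, 6, 3, 2, 1, 5}, so period 7, room 4 must be 7.

7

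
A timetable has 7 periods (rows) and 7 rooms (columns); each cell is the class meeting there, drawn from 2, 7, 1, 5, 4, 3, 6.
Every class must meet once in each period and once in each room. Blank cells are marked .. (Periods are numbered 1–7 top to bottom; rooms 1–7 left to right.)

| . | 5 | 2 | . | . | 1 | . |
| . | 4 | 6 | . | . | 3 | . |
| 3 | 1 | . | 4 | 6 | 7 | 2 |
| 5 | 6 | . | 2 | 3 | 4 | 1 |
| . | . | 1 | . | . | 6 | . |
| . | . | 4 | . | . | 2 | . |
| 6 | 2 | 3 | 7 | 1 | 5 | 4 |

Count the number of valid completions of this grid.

Period 1, room 1: eliminating its period and room leaves {7, 4}.
Period 1, room 4: eliminating its period and room leaves {3, 6}.
Period 1, room 5: eliminating its period and room leaves {7, 4}.
Period 1, room 7: eliminating its period and room leaves {7, 3, 6}.
Period 2, room 1: eliminating its period and room leaves {2, 7, 1}.
Period 2, room 4: eliminating its period and room leaves {1, 5}.
Period 2, room 5: eliminating its period and room leaves {2, 7, 5}.
Period 2, room 7: eliminating its period and room leaves {7, 5}.
Period 3, room 3: eliminating its period and room leaves {5}.
Period 4, room 3: eliminating its period and room leaves {7}.
Period 5, room 1: eliminating its period and room leaves {2, 7, 4}.
Period 5, room 2: eliminating its period and room leaves {7, 3}.
Period 5, room 4: eliminating its period and room leaves {5, 3}.
Period 5, room 5: eliminating its period and room leaves {2, 7, 5, 4}.
Period 5, room 7: eliminating its period and room leaves {7, 5, 3}.
Period 6, room 1: eliminating its period and room leaves {7, 1}.
Period 6, room 2: eliminating its period and room leaves {7, 3}.
Period 6, room 4: eliminating its period and room leaves {1, 5, 3, 6}.
Period 6, room 5: eliminating its period and room leaves {7, 5}.
Period 6, room 7: eliminating its period and room leaves {7, 5, 3, 6}.
Enumerating the assignments across these blanks that avoid any period or room repeat gives 9 completions.

9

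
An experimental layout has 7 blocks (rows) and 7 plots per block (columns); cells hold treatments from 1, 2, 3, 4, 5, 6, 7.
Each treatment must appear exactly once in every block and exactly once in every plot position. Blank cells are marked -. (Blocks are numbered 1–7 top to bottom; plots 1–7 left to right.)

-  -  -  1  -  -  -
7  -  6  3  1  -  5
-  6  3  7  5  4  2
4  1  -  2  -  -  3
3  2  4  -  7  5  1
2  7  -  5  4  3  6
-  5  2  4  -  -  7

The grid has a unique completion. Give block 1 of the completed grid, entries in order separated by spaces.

5 3 7 1 2 6 4

Block 1, plot 7: block 1 has {1} and plot 7 has {1, 2, 3, 5, 6, 7}, leaving only 4.
Block 1, plot 2: block 1 has {1, 4} and plot 2 has {1, 2, 5, 6, 7}, leaving only 3.
Block 2, plot 2: block 2 has {1, 3, 5, 6, 7} and plot 2 has {1, 2, 3, 5, 6, 7}, leaving only 4.
Block 2, plot 6: block 2 has {1, 3, 4, 5, 6, 7} and plot 6 has {3, 4, 5}, leaving only 2.
Block 3, plot 1: block 3 has {2, 3, 4, 5, 6, 7} and plot 1 has {2, 3, 4, 7}, leaving only 1.
Block 4, plot 5: block 4 has {1, 2, 3, 4} and plot 5 has {1, 4, 5, 7}, leaving only 6.
Block 1, plot 5: block 1 has {1, 3, 4} and plot 5 has {1, 4, 5, 6, 7}, leaving only 2.
Block 4, plot 6: block 4 has {1, 2, 3, 4, 6} and plot 6 has {2, 3, 4, 5}, leaving only 7.
Block 1, plot 6: block 1 has {1, 2, 3, 4} and plot 6 has {2, 3, 4, 5, 7}, leaving only 6.
Block 1, plot 1: block 1 has {1, 2, 3, 4, 6} and plot 1 has {1, 2, 3, 4, 7}, leaving only 5.
Block 1, plot 3: block 1 has {1, 2, 3, 4, 5, 6} and plot 3 has {2, 3, 4, 6}, leaving only 7.
So block 1 reads: 5 3 7 1 2 6 4.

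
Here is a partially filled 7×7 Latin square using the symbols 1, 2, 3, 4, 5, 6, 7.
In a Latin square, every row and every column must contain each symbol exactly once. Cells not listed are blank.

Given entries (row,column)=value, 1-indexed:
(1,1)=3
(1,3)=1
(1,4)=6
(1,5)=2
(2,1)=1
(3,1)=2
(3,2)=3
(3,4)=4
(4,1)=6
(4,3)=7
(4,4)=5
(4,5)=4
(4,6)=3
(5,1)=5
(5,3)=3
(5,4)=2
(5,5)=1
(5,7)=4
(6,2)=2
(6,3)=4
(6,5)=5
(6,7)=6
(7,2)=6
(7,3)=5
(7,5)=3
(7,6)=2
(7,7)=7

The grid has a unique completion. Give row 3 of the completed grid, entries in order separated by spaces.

2 3 6 4 7 5 1

Row 3, column 3: row 3 has {2, 3, 4} and column 3 has {1, 3, 4, 5, 7}, leaving only 6.
Row 3, column 5: row 3 has {2, 3, 4, 6} and column 5 has {1, 2, 3, 4, 5}, leaving only 7.
Row 1, column 7: row 1 has {1, 2, 3, 6} and column 7 has {4, 6, 7}, leaving only 5.
Row 3, column 7: row 3 has {2, 3, 4, 6, 7} and column 7 has {4, 5, 6, 7}, leaving only 1.
Row 3, column 6: row 3 has {1, 2, 3, 4, 6, 7} and column 6 has {2, 3}, leaving only 5.
So row 3 reads: 2 3 6 4 7 5 1.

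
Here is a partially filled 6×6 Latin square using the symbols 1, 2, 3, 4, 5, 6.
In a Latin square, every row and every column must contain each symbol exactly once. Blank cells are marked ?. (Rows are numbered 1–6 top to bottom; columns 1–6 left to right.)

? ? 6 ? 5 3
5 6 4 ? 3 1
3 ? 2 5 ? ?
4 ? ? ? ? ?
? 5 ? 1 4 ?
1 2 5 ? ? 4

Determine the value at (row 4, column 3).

1

Row 1, column 1: row 1 has {3, 5, 6} and column 1 has {1, 3, 4, 5}, leaving only 2.
Row 1, column 4: row 1 has {2, 3, 5, 6} and column 4 has {1, 5}, leaving only 4.
Row 1, column 2: row 1 has {2, 3, 4, 5, 6} and column 2 has {2, 5, 6}, leaving only 1.
Row 2, column 4: row 2 has {1, 3, 4, 5, 6} and column 4 has {1, 4, 5}, leaving only 2.
Row 3, column 2: row 3 has {2, 3, 5} and column 2 has {1, 2, 5, 6}, leaving only 4.
Row 3, column 6: row 3 has {2, 3, 4, 5} and column 6 has {1, 3, 4}, leaving only 6.
Row 3, column 5: row 3 has {2, 3, 4, 5, 6} and column 5 has {3, 4, 5}, leaving only 1.
Row 4, column 2: row 4 has {4} and column 2 has {1, 2, 4, 5, 6}, leaving only 3.
Row 4 already has {3, 4} and column 3 already has {2, 4, 5, 6}, so row 4, column 3 must be 1.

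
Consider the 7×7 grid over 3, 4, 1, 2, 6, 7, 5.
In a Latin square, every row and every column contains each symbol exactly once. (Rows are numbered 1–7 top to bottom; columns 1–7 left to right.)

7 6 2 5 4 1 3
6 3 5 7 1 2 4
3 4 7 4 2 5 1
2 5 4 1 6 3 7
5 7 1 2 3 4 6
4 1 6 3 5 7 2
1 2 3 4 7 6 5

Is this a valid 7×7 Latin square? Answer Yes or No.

No

Column 4 contains 4 twice (at rows 3 and 7), so it is not a permutation.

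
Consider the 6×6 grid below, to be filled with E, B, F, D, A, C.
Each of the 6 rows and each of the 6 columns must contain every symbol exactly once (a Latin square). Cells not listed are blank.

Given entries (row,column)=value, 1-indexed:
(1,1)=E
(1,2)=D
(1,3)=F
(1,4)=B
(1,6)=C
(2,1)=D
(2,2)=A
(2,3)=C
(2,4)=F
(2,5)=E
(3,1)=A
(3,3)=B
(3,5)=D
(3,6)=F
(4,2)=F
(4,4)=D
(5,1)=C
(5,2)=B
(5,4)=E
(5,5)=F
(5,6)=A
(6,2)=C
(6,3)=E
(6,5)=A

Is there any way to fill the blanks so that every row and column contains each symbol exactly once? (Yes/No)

Row 1, column 5: row 1 together with column 5 already contain {E, B, F, D, A, C} — every symbol — so nothing can go there. The grid has no valid completion.

No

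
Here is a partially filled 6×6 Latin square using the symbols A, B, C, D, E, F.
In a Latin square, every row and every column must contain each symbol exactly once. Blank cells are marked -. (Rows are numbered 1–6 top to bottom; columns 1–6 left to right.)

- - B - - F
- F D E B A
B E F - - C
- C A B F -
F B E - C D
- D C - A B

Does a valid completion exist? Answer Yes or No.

No

Row 1, column 2: row 1 has {B, F} and column 2 has {B, C, D, E, F}, so it must be A.
Row 2, column 1: row 2 has {A, B, D, E, F} and column 1 has {B, F}, so it must be C.
Row 3, column 5: row 3 has {B, C, E, F} and column 5 has {A, B, C, F}, so it must be D.
Row 1, column 5: row 1 has {A, B, F} and column 5 has {A, B, C, D, F}, so it must be E.
Row 1, column 1: row 1 has {A, B, E, F} and column 1 has {B, C, F}, so it must be D.
Row 1, column 4: row 1 has {A, B, D, E, F} and column 4 has {B, E}, so it must be C.
Row 3, column 4: row 3 has {B, C, D, E, F} and column 4 has {B, C, E}, so it must be A.
Now row 5, column 4: row 5 together with column 4 already contain {A, B, C, D, E, F} — every symbol — so nothing can go there. The grid has no valid completion.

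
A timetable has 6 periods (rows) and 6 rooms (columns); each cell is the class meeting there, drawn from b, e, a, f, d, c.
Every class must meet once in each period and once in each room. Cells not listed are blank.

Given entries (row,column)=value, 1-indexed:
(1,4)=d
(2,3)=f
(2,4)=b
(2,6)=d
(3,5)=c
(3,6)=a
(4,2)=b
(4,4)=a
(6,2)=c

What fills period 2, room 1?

Period 2, room 1 is narrowed to {e, a, c}.
If it were e, then period 2, room 5 would be left with no valid symbol.
If it were a, then period 2, room 5 would be left with no valid symbol.
So period 2, room 1 must be c.

c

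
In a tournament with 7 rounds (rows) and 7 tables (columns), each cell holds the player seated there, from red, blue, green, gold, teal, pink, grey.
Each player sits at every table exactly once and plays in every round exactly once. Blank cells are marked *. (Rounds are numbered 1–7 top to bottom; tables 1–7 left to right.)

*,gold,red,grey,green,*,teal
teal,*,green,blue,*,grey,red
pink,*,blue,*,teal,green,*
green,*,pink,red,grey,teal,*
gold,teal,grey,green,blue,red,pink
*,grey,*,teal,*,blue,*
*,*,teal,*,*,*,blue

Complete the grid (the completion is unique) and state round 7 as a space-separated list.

grey green teal pink red gold blue

Round 1, table 1: round 1 has {red, green, gold, teal, grey} and table 1 has {green, gold, teal, pink}, leaving only blue.
Round 1, table 6: round 1 has {red, blue, green, gold, teal, grey} and table 6 has {red, blue, green, teal, grey}, leaving only pink.
Round 7, table 6: round 7 has {blue, teal} and table 6 has {red, blue, green, teal, pink, grey}, leaving only gold.
Round 7, table 4: round 7 has {blue, gold, teal} and table 4 has {red, blue, green, teal, grey}, leaving only pink.
Round 7, table 5: round 7 has {blue, gold, teal, pink} and table 5 has {blue, green, teal, grey}, leaving only red.
Round 7, table 1: round 7 has {red, blue, gold, teal, pink} and table 1 has {blue, green, gold, teal, pink}, leaving only grey.
Round 7, table 2: round 7 has {red, blue, gold, teal, pink, grey} and table 2 has {gold, teal, grey}, leaving only green.
So round 7 reads: grey green teal pink red gold blue.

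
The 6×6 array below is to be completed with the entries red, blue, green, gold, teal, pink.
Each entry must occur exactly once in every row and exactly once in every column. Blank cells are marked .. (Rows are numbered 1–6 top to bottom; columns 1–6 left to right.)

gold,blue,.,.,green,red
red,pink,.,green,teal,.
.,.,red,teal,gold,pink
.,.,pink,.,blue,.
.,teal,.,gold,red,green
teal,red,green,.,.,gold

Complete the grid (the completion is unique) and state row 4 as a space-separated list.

Row 4, column 1: row 4 has {blue, pink} and column 1 has {red, gold, teal}, leaving only green.
Row 4, column 2: row 4 has {blue, green, pink} and column 2 has {red, blue, teal, pink}, leaving only gold.
Row 4, column 4: row 4 has {blue, green, gold, pink} and column 4 has {green, gold, teal}, leaving only red.
Row 4, column 6: row 4 has {red, blue, green, gold, pink} and column 6 has {red, green, gold, pink}, leaving only teal.
So row 4 reads: green gold pink red blue teal.

green gold pink red blue teal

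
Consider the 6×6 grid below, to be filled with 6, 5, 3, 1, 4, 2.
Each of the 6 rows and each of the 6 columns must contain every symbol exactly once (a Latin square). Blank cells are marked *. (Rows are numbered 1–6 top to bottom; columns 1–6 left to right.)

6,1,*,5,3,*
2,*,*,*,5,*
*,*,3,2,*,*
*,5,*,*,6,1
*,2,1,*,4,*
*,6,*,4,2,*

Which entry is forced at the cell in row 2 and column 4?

Row 3, column 2: row 3 has {3, 2} and column 2 has {6, 5, 1, 2}, leaving only 4.
Row 2, column 2: row 2 has {5, 2} and column 2 has {6, 5, 1, 4, 2}, leaving only 3.
Row 3, column 5: row 3 has {3, 4, 2} and column 5 has {6, 5, 3, 4, 2}, leaving only 1.
Row 3, column 1: row 3 has {3, 1, 4, 2} and column 1 has {6, 2}, leaving only 5.
Row 3, column 6: row 3 has {5, 3, 1, 4, 2} and column 6 has {1}, leaving only 6.
Row 2, column 6: row 2 has {5, 3, 2} and column 6 has {6, 1}, leaving only 4.
Row 1, column 6: row 1 has {6, 5, 3, 1} and column 6 has {6, 1, 4}, leaving only 2.
Row 1, column 3: row 1 has {6, 5, 3, 1, 2} and column 3 has {3, 1}, leaving only 4.
Row 2, column 3: row 2 has {5, 3, 4, 2} and column 3 has {3, 1, 4}, leaving only 6.
Row 2 already has {6, 5, 3, 4, 2} and column 4 already has {5, 4, 2}, so row 2, column 4 must be 1.

1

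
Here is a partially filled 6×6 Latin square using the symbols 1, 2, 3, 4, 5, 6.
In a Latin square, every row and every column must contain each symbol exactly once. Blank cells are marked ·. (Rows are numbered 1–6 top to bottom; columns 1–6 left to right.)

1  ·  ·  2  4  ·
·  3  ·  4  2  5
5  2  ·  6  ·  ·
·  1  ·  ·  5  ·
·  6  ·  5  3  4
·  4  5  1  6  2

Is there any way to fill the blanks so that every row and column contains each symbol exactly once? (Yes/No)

No

Row 1, column 2: row 1 has {1, 2, 4} and column 2 has {1, 2, 3, 4, 6}, so it must be 5.
Row 2, column 1: row 2 has {2, 3, 4, 5} and column 1 has {1, 5}, so it must be 6.
Row 2, column 3: row 2 has {2, 3, 4, 5, 6} and column 3 has {5}, so it must be 1.
Row 3, column 5: row 3 has {2, 5, 6} and column 5 has {2, 3, 4, 5, 6}, so it must be 1.
Row 3, column 6: row 3 has {1, 2, 5, 6} and column 6 has {2, 4, 5}, so it must be 3.
Row 1, column 6: row 1 has {1, 2, 4, 5} and column 6 has {2, 3, 4, 5}, so it must be 6.
Now row 4, column 6: row 4 together with column 6 already contain {1, 2, 3, 4, 5, 6} — every symbol — so nothing can go there. The grid has no valid completion.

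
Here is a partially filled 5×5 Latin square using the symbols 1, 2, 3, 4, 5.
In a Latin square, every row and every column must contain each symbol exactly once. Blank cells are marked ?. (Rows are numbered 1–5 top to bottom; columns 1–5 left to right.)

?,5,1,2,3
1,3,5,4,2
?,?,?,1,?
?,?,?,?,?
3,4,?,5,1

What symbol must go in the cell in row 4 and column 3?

4

Row 1, column 1: row 1 has {1, 2, 3, 5} and column 1 has {1, 3}, leaving only 4.
Row 3, column 2: row 3 has {1} and column 2 has {3, 4, 5}, leaving only 2.
Row 3, column 1: row 3 has {1, 2} and column 1 has {1, 3, 4}, leaving only 5.
Row 3, column 5: row 3 has {1, 2, 5} and column 5 has {1, 2, 3}, leaving only 4.
Row 3, column 3: row 3 has {1, 2, 4, 5} and column 3 has {1, 5}, leaving only 3.
Row 4, column 1: row 4 has {} and column 1 has {1, 3, 4, 5}, leaving only 2.
Row 4 already has {2} and column 3 already has {1, 3, 5}, so row 4, column 3 must be 4.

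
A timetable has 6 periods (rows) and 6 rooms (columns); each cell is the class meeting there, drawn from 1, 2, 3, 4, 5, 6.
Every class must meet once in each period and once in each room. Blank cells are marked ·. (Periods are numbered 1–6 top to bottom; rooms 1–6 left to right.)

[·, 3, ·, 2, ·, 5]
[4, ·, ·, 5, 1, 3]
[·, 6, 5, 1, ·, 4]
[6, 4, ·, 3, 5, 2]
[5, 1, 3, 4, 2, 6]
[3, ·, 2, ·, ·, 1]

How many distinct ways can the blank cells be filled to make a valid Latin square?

1

Period 1, room 1: eliminating its period and room leaves {1}.
Period 1, room 3: eliminating its period and room leaves {1, 4, 6}.
Period 1, room 5: eliminating its period and room leaves {4, 6}.
Period 2, room 2: eliminating its period and room leaves {2}.
Period 2, room 3: eliminating its period and room leaves {6}.
Period 3, room 1: eliminating its period and room leaves {2}.
Period 3, room 5: eliminating its period and room leaves {3}.
Period 4, room 3: eliminating its period and room leaves {1}.
Period 6, room 2: eliminating its period and room leaves {5}.
Period 6, room 4: eliminating its period and room leaves {6}.
Period 6, room 5: eliminating its period and room leaves {4, 6}.
Only one assignment across all blanks avoids any period or room repeat, giving 1 completion.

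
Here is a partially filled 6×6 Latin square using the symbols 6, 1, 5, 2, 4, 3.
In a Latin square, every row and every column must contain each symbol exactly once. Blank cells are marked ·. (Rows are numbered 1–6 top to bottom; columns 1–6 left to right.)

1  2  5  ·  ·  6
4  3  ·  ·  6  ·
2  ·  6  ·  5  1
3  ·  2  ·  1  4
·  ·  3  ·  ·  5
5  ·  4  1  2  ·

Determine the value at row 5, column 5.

4

Row 5 already has {5, 3} and column 5 already has {6, 1, 5, 2}, so row 5, column 5 must be 4.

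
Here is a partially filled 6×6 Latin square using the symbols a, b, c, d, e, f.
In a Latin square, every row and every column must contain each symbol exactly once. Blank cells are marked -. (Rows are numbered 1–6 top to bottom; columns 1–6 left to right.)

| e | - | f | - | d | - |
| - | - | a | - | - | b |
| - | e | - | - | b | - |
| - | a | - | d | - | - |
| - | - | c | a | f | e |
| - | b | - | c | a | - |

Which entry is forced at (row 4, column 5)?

Row 1, column 2: row 1 has {d, e, f} and column 2 has {a, b, e}, leaving only c.
Row 1, column 4: row 1 has {c, d, e, f} and column 4 has {a, c, d}, leaving only b.
Row 1, column 6: row 1 has {b, c, d, e, f} and column 6 has {b, e}, leaving only a.
Row 3, column 3: row 3 has {b, e} and column 3 has {a, c, f}, leaving only d.
Row 3, column 4: row 3 has {b, d, e} and column 4 has {a, b, c, d}, leaving only f.
Row 2, column 4: row 2 has {a, b} and column 4 has {a, b, c, d, f}, leaving only e.
Row 2, column 5: row 2 has {a, b, e} and column 5 has {a, b, d, f}, leaving only c.
Row 4 already has {a, d} and column 5 already has {a, b, c, d, f}, so row 4, column 5 must be e.

e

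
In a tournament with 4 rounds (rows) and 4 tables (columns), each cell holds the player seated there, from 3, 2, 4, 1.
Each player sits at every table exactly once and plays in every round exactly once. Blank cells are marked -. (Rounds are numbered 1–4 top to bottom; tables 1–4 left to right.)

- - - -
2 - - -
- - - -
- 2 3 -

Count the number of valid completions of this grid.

Round 1, table 1: eliminating its round and table leaves {3, 4, 1}.
Round 1, table 2: eliminating its round and table leaves {3, 4, 1}.
Round 1, table 3: eliminating its round and table leaves {2, 4, 1}.
Round 1, table 4: eliminating its round and table leaves {3, 2, 4, 1}.
Round 2, table 2: eliminating its round and table leaves {3, 4, 1}.
Round 2, table 3: eliminating its round and table leaves {4, 1}.
Round 2, table 4: eliminating its round and table leaves {3, 4, 1}.
Round 3, table 1: eliminating its round and table leaves {3, 4, 1}.
Round 3, table 2: eliminating its round and table leaves {3, 4, 1}.
Round 3, table 3: eliminating its round and table leaves {2, 4, 1}.
Round 3, table 4: eliminating its round and table leaves {3, 2, 4, 1}.
Round 4, table 1: eliminating its round and table leaves {4, 1}.
Round 4, table 4: eliminating its round and table leaves {4, 1}.
Enumerating the assignments across these blanks that avoid any round or table repeat gives 16 completions.

16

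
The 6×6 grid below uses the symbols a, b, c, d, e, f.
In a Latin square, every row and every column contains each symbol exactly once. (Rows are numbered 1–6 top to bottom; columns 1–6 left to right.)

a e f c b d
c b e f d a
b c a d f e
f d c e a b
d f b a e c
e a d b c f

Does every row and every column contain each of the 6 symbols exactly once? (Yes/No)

Each row is a permutation of the 6 symbols, and so is each column.

Yes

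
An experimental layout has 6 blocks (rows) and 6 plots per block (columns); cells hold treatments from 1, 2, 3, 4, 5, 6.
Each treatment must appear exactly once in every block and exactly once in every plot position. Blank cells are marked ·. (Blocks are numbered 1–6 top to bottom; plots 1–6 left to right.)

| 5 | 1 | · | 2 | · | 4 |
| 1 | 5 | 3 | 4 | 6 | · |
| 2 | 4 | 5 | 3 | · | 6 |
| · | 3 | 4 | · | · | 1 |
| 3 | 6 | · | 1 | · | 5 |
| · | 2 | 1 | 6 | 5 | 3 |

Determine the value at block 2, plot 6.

2

Block 2 already has {1, 3, 4, 5, 6} and plot 6 already has {1, 3, 4, 5, 6}, so block 2, plot 6 must be 2.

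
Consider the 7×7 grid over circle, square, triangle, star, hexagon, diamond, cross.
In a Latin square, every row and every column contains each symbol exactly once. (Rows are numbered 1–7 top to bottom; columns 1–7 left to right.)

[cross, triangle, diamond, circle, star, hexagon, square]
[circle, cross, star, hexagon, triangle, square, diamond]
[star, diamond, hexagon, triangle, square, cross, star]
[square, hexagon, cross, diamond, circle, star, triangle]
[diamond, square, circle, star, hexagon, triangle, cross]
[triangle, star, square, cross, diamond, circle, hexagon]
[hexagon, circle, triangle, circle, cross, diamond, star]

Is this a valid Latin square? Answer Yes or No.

No

Row 3 contains star twice (at columns 1 and 7); row 7 is also not a permutation.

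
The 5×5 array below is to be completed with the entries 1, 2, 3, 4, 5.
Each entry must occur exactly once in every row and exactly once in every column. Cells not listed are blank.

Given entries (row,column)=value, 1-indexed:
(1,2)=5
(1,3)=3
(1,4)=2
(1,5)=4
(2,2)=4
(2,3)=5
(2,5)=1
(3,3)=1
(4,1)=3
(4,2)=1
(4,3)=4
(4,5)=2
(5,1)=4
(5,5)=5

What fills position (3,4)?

Row 1, column 1: row 1 has {2, 3, 4, 5} and column 1 has {3, 4}, leaving only 1.
Row 2, column 1: row 2 has {1, 4, 5} and column 1 has {1, 3, 4}, leaving only 2.
Row 2, column 4: row 2 has {1, 2, 4, 5} and column 4 has {2}, leaving only 3.
Row 3, column 1: row 3 has {1} and column 1 has {1, 2, 3, 4}, leaving only 5.
Row 3 already has {1, 5} and column 4 already has {2, 3}, so row 3, column 4 must be 4.

4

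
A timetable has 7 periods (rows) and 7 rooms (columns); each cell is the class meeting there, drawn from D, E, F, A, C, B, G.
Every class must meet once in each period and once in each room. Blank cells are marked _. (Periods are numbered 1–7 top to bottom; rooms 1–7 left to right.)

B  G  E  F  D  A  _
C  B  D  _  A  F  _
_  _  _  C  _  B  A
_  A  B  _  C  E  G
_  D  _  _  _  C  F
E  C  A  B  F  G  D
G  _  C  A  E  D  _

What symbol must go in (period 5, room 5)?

Period 1, room 7: period 1 has {D, E, F, A, B, G} and room 7 has {D, F, A, G}, leaving only C.
Period 2, room 7: period 2 has {D, F, A, C, B} and room 7 has {D, F, A, C, G}, leaving only E.
Period 2, room 4: period 2 has {D, E, F, A, C, B} and room 4 has {F, A, C, B}, leaving only G.
Period 3, room 5: period 3 has {A, C, B} and room 5 has {D, E, F, A, C}, leaving only G.
Period 5 already has {D, F, C} and room 5 already has {D, E, F, A, C, G}, so period 5, room 5 must be B.

B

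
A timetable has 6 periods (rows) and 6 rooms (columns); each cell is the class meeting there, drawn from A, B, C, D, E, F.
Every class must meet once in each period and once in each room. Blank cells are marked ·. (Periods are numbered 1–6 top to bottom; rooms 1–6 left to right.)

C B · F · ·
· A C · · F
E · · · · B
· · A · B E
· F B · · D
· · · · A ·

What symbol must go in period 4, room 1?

Period 1, room 6: period 1 has {B, C, F} and room 6 has {B, D, E, F}, leaving only A.
Period 5, room 1: period 5 has {B, D, F} and room 1 has {C, E}, leaving only A.
Period 6, room 6: period 6 has {A} and room 6 has {A, B, D, E, F}, leaving only C.
Period 4, room 1 is narrowed to {D, F}.
If it were D, then period 4, room 4 would be left with no valid symbol.
So period 4, room 1 must be F.

F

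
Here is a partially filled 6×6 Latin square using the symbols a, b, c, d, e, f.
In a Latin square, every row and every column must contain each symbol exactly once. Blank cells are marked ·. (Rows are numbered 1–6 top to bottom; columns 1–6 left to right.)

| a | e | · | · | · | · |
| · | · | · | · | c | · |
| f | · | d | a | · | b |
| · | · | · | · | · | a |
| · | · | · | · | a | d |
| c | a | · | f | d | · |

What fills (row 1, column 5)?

Row 3, column 2: row 3 has {a, b, d, f} and column 2 has {a, e}, leaving only c.
Row 3, column 5: row 3 has {a, b, c, d, f} and column 5 has {a, c, d}, leaving only e.
Row 6, column 6: row 6 has {a, c, d, f} and column 6 has {a, b, d}, leaving only e.
Row 2, column 6: row 2 has {c} and column 6 has {a, b, d, e}, leaving only f.
Row 1, column 6: row 1 has {a, e} and column 6 has {a, b, d, e, f}, leaving only c.
Row 6, column 3: row 6 has {a, c, d, e, f} and column 3 has {d}, leaving only b.
Row 1, column 3: row 1 has {a, c, e} and column 3 has {b, d}, leaving only f.
Row 1 already has {a, c, e, f} and column 5 already has {a, c, d, e}, so row 1, column 5 must be b.

b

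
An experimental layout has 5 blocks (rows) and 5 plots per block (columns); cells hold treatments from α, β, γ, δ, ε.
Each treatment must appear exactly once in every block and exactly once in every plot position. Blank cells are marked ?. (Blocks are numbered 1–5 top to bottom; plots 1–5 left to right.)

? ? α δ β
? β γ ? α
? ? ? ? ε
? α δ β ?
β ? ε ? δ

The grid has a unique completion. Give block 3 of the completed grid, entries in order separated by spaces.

Block 3, plot 3: block 3 has {ε} and plot 3 has {α, γ, δ, ε}, leaving only β.
Block 2, plot 4: block 2 has {α, β, γ} and plot 4 has {β, δ}, leaving only ε.
Block 2, plot 1: block 2 has {α, β, γ, ε} and plot 1 has {β}, leaving only δ.
Block 4, plot 5: block 4 has {α, β, δ} and plot 5 has {α, β, δ, ε}, leaving only γ.
Block 4, plot 1: block 4 has {α, β, γ, δ} and plot 1 has {β, δ}, leaving only ε.
Block 1, plot 1: block 1 has {α, β, δ} and plot 1 has {β, δ, ε}, leaving only γ.
Block 3, plot 1: block 3 has {β, ε} and plot 1 has {β, γ, δ, ε}, leaving only α.
Block 3, plot 4: block 3 has {α, β, ε} and plot 4 has {β, δ, ε}, leaving only γ.
Block 3, plot 2: block 3 has {α, β, γ, ε} and plot 2 has {α, β}, leaving only δ.
So block 3 reads: α δ β γ ε.

α δ β γ ε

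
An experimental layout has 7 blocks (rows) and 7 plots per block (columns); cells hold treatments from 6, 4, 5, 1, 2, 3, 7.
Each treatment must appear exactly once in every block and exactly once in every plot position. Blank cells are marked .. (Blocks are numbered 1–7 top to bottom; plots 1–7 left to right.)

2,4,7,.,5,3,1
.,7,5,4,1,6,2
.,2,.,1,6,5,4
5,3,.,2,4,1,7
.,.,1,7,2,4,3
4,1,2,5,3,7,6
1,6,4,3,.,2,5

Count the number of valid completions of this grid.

Block 1, plot 4: eliminating its block and plot leaves {6}.
Block 2, plot 1: eliminating its block and plot leaves {3}.
Block 3, plot 1: eliminating its block and plot leaves {3, 7}.
Block 3, plot 3: eliminating its block and plot leaves {3}.
Block 4, plot 3: eliminating its block and plot leaves {6}.
Block 5, plot 1: eliminating its block and plot leaves {6}.
Block 5, plot 2: eliminating its block and plot leaves {5}.
Block 7, plot 5: eliminating its block and plot leaves {7}.
Only one assignment across all blanks avoids any block or plot repeat, giving 1 completion.

1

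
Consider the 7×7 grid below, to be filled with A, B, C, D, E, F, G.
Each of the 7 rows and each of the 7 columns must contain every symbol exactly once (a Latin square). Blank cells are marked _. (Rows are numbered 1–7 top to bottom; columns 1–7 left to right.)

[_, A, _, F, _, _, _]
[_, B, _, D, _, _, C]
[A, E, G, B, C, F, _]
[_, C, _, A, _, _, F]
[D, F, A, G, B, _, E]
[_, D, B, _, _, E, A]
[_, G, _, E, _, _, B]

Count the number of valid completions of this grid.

7

Row 1, column 1: eliminating its row and column leaves {B, C, E, G}.
Row 1, column 3: eliminating its row and column leaves {C, D, E}.
Row 1, column 5: eliminating its row and column leaves {D, E, G}.
Row 1, column 6: eliminating its row and column leaves {B, C, D, G}.
Row 1, column 7: eliminating its row and column leaves {D, G}.
Row 2, column 1: eliminating its row and column leaves {E, F, G}.
Row 2, column 3: eliminating its row and column leaves {E, F}.
Row 2, column 5: eliminating its row and column leaves {A, E, F, G}.
Row 2, column 6: eliminating its row and column leaves {A, G}.
Row 3, column 7: eliminating its row and column leaves {D}.
Row 4, column 1: eliminating its row and column leaves {B, E, G}.
Row 4, column 3: eliminating its row and column leaves {D, E}.
Row 4, column 5: eliminating its row and column leaves {D, E, G}.
Row 4, column 6: eliminating its row and column leaves {B, D, G}.
Row 5, column 6: eliminating its row and column leaves {C}.
Row 6, column 1: eliminating its row and column leaves {C, F, G}.
Row 6, column 4: eliminating its row and column leaves {C}.
Row 6, column 5: eliminating its row and column leaves {F, G}.
Row 7, column 1: eliminating its row and column leaves {C, F}.
Row 7, column 3: eliminating its row and column leaves {C, D, F}.
Row 7, column 5: eliminating its row and column leaves {A, D, F}.
Row 7, column 6: eliminating its row and column leaves {A, C, D}.
Enumerating the assignments across these blanks that avoid any row or column repeat gives 7 completions.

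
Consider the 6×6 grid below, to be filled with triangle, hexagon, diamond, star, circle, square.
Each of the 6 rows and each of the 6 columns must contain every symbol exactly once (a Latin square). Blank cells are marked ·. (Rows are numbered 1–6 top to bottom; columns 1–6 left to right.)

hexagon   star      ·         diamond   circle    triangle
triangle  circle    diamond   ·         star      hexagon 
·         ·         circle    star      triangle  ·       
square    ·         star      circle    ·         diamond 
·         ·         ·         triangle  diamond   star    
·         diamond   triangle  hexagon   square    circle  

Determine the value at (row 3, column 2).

hexagon

Row 1, column 3: row 1 has {triangle, hexagon, diamond, star, circle} and column 3 has {triangle, diamond, star, circle}, leaving only square.
Row 2, column 4: row 2 has {triangle, hexagon, diamond, star, circle} and column 4 has {triangle, hexagon, diamond, star, circle}, leaving only square.
Row 3, column 1: row 3 has {triangle, star, circle} and column 1 has {triangle, hexagon, square}, leaving only diamond.
Row 3, column 6: row 3 has {triangle, diamond, star, circle} and column 6 has {triangle, hexagon, diamond, star, circle}, leaving only square.
Row 3 already has {triangle, diamond, star, circle, square} and column 2 already has {diamond, star, circle}, so row 3, column 2 must be hexagon.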